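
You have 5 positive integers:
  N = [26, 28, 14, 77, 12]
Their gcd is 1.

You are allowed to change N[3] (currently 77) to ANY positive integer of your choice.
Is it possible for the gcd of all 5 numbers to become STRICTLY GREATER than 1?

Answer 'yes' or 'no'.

Current gcd = 1
gcd of all OTHER numbers (without N[3]=77): gcd([26, 28, 14, 12]) = 2
The new gcd after any change is gcd(2, new_value).
This can be at most 2.
Since 2 > old gcd 1, the gcd CAN increase (e.g., set N[3] = 2).

Answer: yes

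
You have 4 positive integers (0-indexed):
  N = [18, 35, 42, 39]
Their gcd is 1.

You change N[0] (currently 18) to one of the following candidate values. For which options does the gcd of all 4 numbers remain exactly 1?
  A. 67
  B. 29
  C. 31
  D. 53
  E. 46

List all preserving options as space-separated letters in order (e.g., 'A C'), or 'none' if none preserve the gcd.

Old gcd = 1; gcd of others (without N[0]) = 1
New gcd for candidate v: gcd(1, v). Preserves old gcd iff gcd(1, v) = 1.
  Option A: v=67, gcd(1,67)=1 -> preserves
  Option B: v=29, gcd(1,29)=1 -> preserves
  Option C: v=31, gcd(1,31)=1 -> preserves
  Option D: v=53, gcd(1,53)=1 -> preserves
  Option E: v=46, gcd(1,46)=1 -> preserves

Answer: A B C D E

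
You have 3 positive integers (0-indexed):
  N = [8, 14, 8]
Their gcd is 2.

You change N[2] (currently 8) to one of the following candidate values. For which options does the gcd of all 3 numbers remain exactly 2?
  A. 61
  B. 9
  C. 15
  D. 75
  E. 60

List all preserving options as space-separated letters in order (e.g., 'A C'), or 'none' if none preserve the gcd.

Answer: E

Derivation:
Old gcd = 2; gcd of others (without N[2]) = 2
New gcd for candidate v: gcd(2, v). Preserves old gcd iff gcd(2, v) = 2.
  Option A: v=61, gcd(2,61)=1 -> changes
  Option B: v=9, gcd(2,9)=1 -> changes
  Option C: v=15, gcd(2,15)=1 -> changes
  Option D: v=75, gcd(2,75)=1 -> changes
  Option E: v=60, gcd(2,60)=2 -> preserves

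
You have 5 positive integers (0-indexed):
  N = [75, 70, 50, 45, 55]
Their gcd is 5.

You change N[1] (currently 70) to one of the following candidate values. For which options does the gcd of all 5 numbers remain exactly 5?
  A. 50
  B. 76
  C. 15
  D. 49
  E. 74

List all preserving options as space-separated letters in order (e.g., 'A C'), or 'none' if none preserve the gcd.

Old gcd = 5; gcd of others (without N[1]) = 5
New gcd for candidate v: gcd(5, v). Preserves old gcd iff gcd(5, v) = 5.
  Option A: v=50, gcd(5,50)=5 -> preserves
  Option B: v=76, gcd(5,76)=1 -> changes
  Option C: v=15, gcd(5,15)=5 -> preserves
  Option D: v=49, gcd(5,49)=1 -> changes
  Option E: v=74, gcd(5,74)=1 -> changes

Answer: A C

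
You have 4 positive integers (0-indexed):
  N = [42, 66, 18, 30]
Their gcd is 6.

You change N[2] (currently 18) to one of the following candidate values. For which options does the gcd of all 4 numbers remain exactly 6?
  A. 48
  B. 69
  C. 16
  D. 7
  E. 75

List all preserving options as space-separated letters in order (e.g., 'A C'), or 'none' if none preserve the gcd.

Old gcd = 6; gcd of others (without N[2]) = 6
New gcd for candidate v: gcd(6, v). Preserves old gcd iff gcd(6, v) = 6.
  Option A: v=48, gcd(6,48)=6 -> preserves
  Option B: v=69, gcd(6,69)=3 -> changes
  Option C: v=16, gcd(6,16)=2 -> changes
  Option D: v=7, gcd(6,7)=1 -> changes
  Option E: v=75, gcd(6,75)=3 -> changes

Answer: A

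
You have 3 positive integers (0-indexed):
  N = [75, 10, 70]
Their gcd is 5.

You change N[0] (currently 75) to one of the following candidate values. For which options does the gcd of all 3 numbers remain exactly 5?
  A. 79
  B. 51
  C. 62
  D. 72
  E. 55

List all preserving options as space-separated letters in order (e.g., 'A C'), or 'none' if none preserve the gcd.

Answer: E

Derivation:
Old gcd = 5; gcd of others (without N[0]) = 10
New gcd for candidate v: gcd(10, v). Preserves old gcd iff gcd(10, v) = 5.
  Option A: v=79, gcd(10,79)=1 -> changes
  Option B: v=51, gcd(10,51)=1 -> changes
  Option C: v=62, gcd(10,62)=2 -> changes
  Option D: v=72, gcd(10,72)=2 -> changes
  Option E: v=55, gcd(10,55)=5 -> preserves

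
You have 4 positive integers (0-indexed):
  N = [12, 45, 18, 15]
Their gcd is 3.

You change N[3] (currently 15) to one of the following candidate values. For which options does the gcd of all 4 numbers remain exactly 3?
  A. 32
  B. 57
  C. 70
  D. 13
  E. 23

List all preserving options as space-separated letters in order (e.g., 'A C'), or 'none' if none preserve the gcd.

Old gcd = 3; gcd of others (without N[3]) = 3
New gcd for candidate v: gcd(3, v). Preserves old gcd iff gcd(3, v) = 3.
  Option A: v=32, gcd(3,32)=1 -> changes
  Option B: v=57, gcd(3,57)=3 -> preserves
  Option C: v=70, gcd(3,70)=1 -> changes
  Option D: v=13, gcd(3,13)=1 -> changes
  Option E: v=23, gcd(3,23)=1 -> changes

Answer: B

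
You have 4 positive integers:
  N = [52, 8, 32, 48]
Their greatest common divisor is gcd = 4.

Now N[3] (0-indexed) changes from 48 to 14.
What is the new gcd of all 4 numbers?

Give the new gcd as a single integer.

Answer: 2

Derivation:
Numbers: [52, 8, 32, 48], gcd = 4
Change: index 3, 48 -> 14
gcd of the OTHER numbers (without index 3): gcd([52, 8, 32]) = 4
New gcd = gcd(g_others, new_val) = gcd(4, 14) = 2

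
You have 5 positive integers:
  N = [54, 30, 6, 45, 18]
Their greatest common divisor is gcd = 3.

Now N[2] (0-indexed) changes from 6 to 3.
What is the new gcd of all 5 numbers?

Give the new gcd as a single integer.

Numbers: [54, 30, 6, 45, 18], gcd = 3
Change: index 2, 6 -> 3
gcd of the OTHER numbers (without index 2): gcd([54, 30, 45, 18]) = 3
New gcd = gcd(g_others, new_val) = gcd(3, 3) = 3

Answer: 3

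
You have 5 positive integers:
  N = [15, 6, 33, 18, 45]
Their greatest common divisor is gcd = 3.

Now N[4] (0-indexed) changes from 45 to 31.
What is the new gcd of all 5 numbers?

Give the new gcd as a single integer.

Answer: 1

Derivation:
Numbers: [15, 6, 33, 18, 45], gcd = 3
Change: index 4, 45 -> 31
gcd of the OTHER numbers (without index 4): gcd([15, 6, 33, 18]) = 3
New gcd = gcd(g_others, new_val) = gcd(3, 31) = 1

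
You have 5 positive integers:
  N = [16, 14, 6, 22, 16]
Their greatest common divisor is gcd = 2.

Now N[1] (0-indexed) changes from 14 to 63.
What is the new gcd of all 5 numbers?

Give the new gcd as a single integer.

Numbers: [16, 14, 6, 22, 16], gcd = 2
Change: index 1, 14 -> 63
gcd of the OTHER numbers (without index 1): gcd([16, 6, 22, 16]) = 2
New gcd = gcd(g_others, new_val) = gcd(2, 63) = 1

Answer: 1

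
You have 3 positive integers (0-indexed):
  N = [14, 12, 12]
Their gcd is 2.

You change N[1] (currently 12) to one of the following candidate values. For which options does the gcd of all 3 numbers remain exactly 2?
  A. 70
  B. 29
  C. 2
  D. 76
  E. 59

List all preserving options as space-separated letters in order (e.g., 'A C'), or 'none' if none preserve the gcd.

Old gcd = 2; gcd of others (without N[1]) = 2
New gcd for candidate v: gcd(2, v). Preserves old gcd iff gcd(2, v) = 2.
  Option A: v=70, gcd(2,70)=2 -> preserves
  Option B: v=29, gcd(2,29)=1 -> changes
  Option C: v=2, gcd(2,2)=2 -> preserves
  Option D: v=76, gcd(2,76)=2 -> preserves
  Option E: v=59, gcd(2,59)=1 -> changes

Answer: A C D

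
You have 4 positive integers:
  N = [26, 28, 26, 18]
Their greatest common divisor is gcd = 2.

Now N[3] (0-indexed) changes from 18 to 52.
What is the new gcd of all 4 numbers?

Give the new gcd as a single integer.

Answer: 2

Derivation:
Numbers: [26, 28, 26, 18], gcd = 2
Change: index 3, 18 -> 52
gcd of the OTHER numbers (without index 3): gcd([26, 28, 26]) = 2
New gcd = gcd(g_others, new_val) = gcd(2, 52) = 2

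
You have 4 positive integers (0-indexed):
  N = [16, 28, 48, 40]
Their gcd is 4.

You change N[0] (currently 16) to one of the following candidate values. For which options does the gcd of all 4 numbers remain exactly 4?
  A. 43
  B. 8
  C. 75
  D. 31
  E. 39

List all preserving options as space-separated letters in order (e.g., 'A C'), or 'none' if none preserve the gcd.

Answer: B

Derivation:
Old gcd = 4; gcd of others (without N[0]) = 4
New gcd for candidate v: gcd(4, v). Preserves old gcd iff gcd(4, v) = 4.
  Option A: v=43, gcd(4,43)=1 -> changes
  Option B: v=8, gcd(4,8)=4 -> preserves
  Option C: v=75, gcd(4,75)=1 -> changes
  Option D: v=31, gcd(4,31)=1 -> changes
  Option E: v=39, gcd(4,39)=1 -> changes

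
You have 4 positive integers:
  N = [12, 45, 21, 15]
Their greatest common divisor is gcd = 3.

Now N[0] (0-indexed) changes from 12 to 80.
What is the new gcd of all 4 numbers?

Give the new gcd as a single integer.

Numbers: [12, 45, 21, 15], gcd = 3
Change: index 0, 12 -> 80
gcd of the OTHER numbers (without index 0): gcd([45, 21, 15]) = 3
New gcd = gcd(g_others, new_val) = gcd(3, 80) = 1

Answer: 1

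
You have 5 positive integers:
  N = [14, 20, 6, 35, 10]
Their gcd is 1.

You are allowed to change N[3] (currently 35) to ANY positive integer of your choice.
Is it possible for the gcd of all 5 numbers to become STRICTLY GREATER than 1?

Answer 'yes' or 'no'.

Answer: yes

Derivation:
Current gcd = 1
gcd of all OTHER numbers (without N[3]=35): gcd([14, 20, 6, 10]) = 2
The new gcd after any change is gcd(2, new_value).
This can be at most 2.
Since 2 > old gcd 1, the gcd CAN increase (e.g., set N[3] = 2).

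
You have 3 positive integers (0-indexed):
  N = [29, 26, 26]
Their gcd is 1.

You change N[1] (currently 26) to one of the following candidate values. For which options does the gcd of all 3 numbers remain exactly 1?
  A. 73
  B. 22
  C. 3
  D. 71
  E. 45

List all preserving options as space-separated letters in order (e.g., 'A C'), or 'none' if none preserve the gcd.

Answer: A B C D E

Derivation:
Old gcd = 1; gcd of others (without N[1]) = 1
New gcd for candidate v: gcd(1, v). Preserves old gcd iff gcd(1, v) = 1.
  Option A: v=73, gcd(1,73)=1 -> preserves
  Option B: v=22, gcd(1,22)=1 -> preserves
  Option C: v=3, gcd(1,3)=1 -> preserves
  Option D: v=71, gcd(1,71)=1 -> preserves
  Option E: v=45, gcd(1,45)=1 -> preserves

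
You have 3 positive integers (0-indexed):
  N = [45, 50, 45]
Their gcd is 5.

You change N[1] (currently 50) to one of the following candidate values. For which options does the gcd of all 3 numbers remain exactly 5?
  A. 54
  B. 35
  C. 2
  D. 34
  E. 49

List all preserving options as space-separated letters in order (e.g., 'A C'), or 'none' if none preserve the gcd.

Answer: B

Derivation:
Old gcd = 5; gcd of others (without N[1]) = 45
New gcd for candidate v: gcd(45, v). Preserves old gcd iff gcd(45, v) = 5.
  Option A: v=54, gcd(45,54)=9 -> changes
  Option B: v=35, gcd(45,35)=5 -> preserves
  Option C: v=2, gcd(45,2)=1 -> changes
  Option D: v=34, gcd(45,34)=1 -> changes
  Option E: v=49, gcd(45,49)=1 -> changes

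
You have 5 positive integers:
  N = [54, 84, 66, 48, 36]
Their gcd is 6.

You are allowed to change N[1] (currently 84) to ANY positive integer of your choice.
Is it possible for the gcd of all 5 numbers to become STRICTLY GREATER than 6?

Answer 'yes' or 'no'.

Current gcd = 6
gcd of all OTHER numbers (without N[1]=84): gcd([54, 66, 48, 36]) = 6
The new gcd after any change is gcd(6, new_value).
This can be at most 6.
Since 6 = old gcd 6, the gcd can only stay the same or decrease.

Answer: no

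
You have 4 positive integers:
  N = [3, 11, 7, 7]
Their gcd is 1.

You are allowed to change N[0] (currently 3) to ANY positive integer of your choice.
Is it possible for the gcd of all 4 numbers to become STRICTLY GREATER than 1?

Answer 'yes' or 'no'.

Answer: no

Derivation:
Current gcd = 1
gcd of all OTHER numbers (without N[0]=3): gcd([11, 7, 7]) = 1
The new gcd after any change is gcd(1, new_value).
This can be at most 1.
Since 1 = old gcd 1, the gcd can only stay the same or decrease.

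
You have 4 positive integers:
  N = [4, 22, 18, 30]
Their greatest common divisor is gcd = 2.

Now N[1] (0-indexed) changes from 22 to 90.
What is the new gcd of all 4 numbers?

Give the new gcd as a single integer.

Numbers: [4, 22, 18, 30], gcd = 2
Change: index 1, 22 -> 90
gcd of the OTHER numbers (without index 1): gcd([4, 18, 30]) = 2
New gcd = gcd(g_others, new_val) = gcd(2, 90) = 2

Answer: 2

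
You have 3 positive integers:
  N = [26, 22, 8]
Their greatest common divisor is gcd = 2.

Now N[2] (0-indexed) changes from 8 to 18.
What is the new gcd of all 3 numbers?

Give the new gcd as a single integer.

Answer: 2

Derivation:
Numbers: [26, 22, 8], gcd = 2
Change: index 2, 8 -> 18
gcd of the OTHER numbers (without index 2): gcd([26, 22]) = 2
New gcd = gcd(g_others, new_val) = gcd(2, 18) = 2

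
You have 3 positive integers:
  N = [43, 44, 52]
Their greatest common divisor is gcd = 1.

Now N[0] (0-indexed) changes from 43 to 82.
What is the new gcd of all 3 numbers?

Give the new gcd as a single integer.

Answer: 2

Derivation:
Numbers: [43, 44, 52], gcd = 1
Change: index 0, 43 -> 82
gcd of the OTHER numbers (without index 0): gcd([44, 52]) = 4
New gcd = gcd(g_others, new_val) = gcd(4, 82) = 2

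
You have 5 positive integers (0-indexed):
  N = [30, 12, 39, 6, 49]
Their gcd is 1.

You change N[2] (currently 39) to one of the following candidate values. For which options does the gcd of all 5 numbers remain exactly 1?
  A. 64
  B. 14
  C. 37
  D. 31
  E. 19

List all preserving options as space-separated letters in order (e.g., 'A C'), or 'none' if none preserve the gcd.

Answer: A B C D E

Derivation:
Old gcd = 1; gcd of others (without N[2]) = 1
New gcd for candidate v: gcd(1, v). Preserves old gcd iff gcd(1, v) = 1.
  Option A: v=64, gcd(1,64)=1 -> preserves
  Option B: v=14, gcd(1,14)=1 -> preserves
  Option C: v=37, gcd(1,37)=1 -> preserves
  Option D: v=31, gcd(1,31)=1 -> preserves
  Option E: v=19, gcd(1,19)=1 -> preserves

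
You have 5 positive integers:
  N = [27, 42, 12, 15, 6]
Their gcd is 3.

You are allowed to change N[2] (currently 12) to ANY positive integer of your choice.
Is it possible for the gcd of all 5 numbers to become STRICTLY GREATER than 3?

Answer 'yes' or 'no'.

Current gcd = 3
gcd of all OTHER numbers (without N[2]=12): gcd([27, 42, 15, 6]) = 3
The new gcd after any change is gcd(3, new_value).
This can be at most 3.
Since 3 = old gcd 3, the gcd can only stay the same or decrease.

Answer: no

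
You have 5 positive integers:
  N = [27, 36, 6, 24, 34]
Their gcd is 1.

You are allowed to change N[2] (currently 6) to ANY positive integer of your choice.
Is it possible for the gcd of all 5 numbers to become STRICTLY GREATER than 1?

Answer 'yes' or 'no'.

Current gcd = 1
gcd of all OTHER numbers (without N[2]=6): gcd([27, 36, 24, 34]) = 1
The new gcd after any change is gcd(1, new_value).
This can be at most 1.
Since 1 = old gcd 1, the gcd can only stay the same or decrease.

Answer: no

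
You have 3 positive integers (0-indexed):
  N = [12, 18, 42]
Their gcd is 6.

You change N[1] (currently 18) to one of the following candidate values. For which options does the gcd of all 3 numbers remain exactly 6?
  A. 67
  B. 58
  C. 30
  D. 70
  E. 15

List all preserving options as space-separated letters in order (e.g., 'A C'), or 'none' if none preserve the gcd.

Old gcd = 6; gcd of others (without N[1]) = 6
New gcd for candidate v: gcd(6, v). Preserves old gcd iff gcd(6, v) = 6.
  Option A: v=67, gcd(6,67)=1 -> changes
  Option B: v=58, gcd(6,58)=2 -> changes
  Option C: v=30, gcd(6,30)=6 -> preserves
  Option D: v=70, gcd(6,70)=2 -> changes
  Option E: v=15, gcd(6,15)=3 -> changes

Answer: C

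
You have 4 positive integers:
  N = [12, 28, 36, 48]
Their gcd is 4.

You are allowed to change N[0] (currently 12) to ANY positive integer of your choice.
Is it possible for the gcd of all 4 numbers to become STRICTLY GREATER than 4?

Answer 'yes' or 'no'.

Current gcd = 4
gcd of all OTHER numbers (without N[0]=12): gcd([28, 36, 48]) = 4
The new gcd after any change is gcd(4, new_value).
This can be at most 4.
Since 4 = old gcd 4, the gcd can only stay the same or decrease.

Answer: no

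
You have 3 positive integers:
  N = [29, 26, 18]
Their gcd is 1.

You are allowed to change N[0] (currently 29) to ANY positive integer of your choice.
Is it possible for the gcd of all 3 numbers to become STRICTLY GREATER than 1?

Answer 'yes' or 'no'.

Current gcd = 1
gcd of all OTHER numbers (without N[0]=29): gcd([26, 18]) = 2
The new gcd after any change is gcd(2, new_value).
This can be at most 2.
Since 2 > old gcd 1, the gcd CAN increase (e.g., set N[0] = 2).

Answer: yes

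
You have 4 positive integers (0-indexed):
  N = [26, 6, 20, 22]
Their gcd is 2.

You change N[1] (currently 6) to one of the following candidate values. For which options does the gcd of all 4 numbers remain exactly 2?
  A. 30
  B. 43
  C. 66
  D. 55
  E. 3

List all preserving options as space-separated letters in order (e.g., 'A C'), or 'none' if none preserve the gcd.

Answer: A C

Derivation:
Old gcd = 2; gcd of others (without N[1]) = 2
New gcd for candidate v: gcd(2, v). Preserves old gcd iff gcd(2, v) = 2.
  Option A: v=30, gcd(2,30)=2 -> preserves
  Option B: v=43, gcd(2,43)=1 -> changes
  Option C: v=66, gcd(2,66)=2 -> preserves
  Option D: v=55, gcd(2,55)=1 -> changes
  Option E: v=3, gcd(2,3)=1 -> changes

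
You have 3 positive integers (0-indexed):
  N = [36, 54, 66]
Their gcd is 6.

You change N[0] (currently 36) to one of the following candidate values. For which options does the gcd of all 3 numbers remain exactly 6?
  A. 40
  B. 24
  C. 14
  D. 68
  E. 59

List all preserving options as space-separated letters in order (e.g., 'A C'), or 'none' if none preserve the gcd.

Old gcd = 6; gcd of others (without N[0]) = 6
New gcd for candidate v: gcd(6, v). Preserves old gcd iff gcd(6, v) = 6.
  Option A: v=40, gcd(6,40)=2 -> changes
  Option B: v=24, gcd(6,24)=6 -> preserves
  Option C: v=14, gcd(6,14)=2 -> changes
  Option D: v=68, gcd(6,68)=2 -> changes
  Option E: v=59, gcd(6,59)=1 -> changes

Answer: B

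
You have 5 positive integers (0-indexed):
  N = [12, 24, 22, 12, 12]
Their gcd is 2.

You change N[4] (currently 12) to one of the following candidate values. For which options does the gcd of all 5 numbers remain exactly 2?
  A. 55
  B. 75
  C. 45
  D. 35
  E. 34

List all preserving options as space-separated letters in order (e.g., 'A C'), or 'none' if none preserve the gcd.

Answer: E

Derivation:
Old gcd = 2; gcd of others (without N[4]) = 2
New gcd for candidate v: gcd(2, v). Preserves old gcd iff gcd(2, v) = 2.
  Option A: v=55, gcd(2,55)=1 -> changes
  Option B: v=75, gcd(2,75)=1 -> changes
  Option C: v=45, gcd(2,45)=1 -> changes
  Option D: v=35, gcd(2,35)=1 -> changes
  Option E: v=34, gcd(2,34)=2 -> preserves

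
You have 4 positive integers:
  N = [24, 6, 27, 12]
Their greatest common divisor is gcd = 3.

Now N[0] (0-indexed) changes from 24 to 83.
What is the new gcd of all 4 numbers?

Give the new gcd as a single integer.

Answer: 1

Derivation:
Numbers: [24, 6, 27, 12], gcd = 3
Change: index 0, 24 -> 83
gcd of the OTHER numbers (without index 0): gcd([6, 27, 12]) = 3
New gcd = gcd(g_others, new_val) = gcd(3, 83) = 1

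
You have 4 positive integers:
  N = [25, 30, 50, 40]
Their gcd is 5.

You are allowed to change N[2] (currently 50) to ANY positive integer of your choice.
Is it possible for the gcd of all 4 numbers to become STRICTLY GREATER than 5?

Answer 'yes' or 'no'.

Current gcd = 5
gcd of all OTHER numbers (without N[2]=50): gcd([25, 30, 40]) = 5
The new gcd after any change is gcd(5, new_value).
This can be at most 5.
Since 5 = old gcd 5, the gcd can only stay the same or decrease.

Answer: no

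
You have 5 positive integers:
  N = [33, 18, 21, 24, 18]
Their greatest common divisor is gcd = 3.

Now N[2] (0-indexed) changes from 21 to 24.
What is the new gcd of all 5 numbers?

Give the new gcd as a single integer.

Numbers: [33, 18, 21, 24, 18], gcd = 3
Change: index 2, 21 -> 24
gcd of the OTHER numbers (without index 2): gcd([33, 18, 24, 18]) = 3
New gcd = gcd(g_others, new_val) = gcd(3, 24) = 3

Answer: 3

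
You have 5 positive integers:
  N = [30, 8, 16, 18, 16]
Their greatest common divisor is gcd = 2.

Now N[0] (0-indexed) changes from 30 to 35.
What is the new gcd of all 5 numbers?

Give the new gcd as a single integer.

Answer: 1

Derivation:
Numbers: [30, 8, 16, 18, 16], gcd = 2
Change: index 0, 30 -> 35
gcd of the OTHER numbers (without index 0): gcd([8, 16, 18, 16]) = 2
New gcd = gcd(g_others, new_val) = gcd(2, 35) = 1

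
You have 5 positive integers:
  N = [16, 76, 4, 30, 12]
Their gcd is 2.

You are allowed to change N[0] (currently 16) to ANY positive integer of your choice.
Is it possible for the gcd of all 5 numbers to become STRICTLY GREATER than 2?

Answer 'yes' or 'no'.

Answer: no

Derivation:
Current gcd = 2
gcd of all OTHER numbers (without N[0]=16): gcd([76, 4, 30, 12]) = 2
The new gcd after any change is gcd(2, new_value).
This can be at most 2.
Since 2 = old gcd 2, the gcd can only stay the same or decrease.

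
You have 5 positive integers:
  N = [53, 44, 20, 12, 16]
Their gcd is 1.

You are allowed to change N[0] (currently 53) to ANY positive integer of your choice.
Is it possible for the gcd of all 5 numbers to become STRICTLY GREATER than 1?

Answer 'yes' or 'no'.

Current gcd = 1
gcd of all OTHER numbers (without N[0]=53): gcd([44, 20, 12, 16]) = 4
The new gcd after any change is gcd(4, new_value).
This can be at most 4.
Since 4 > old gcd 1, the gcd CAN increase (e.g., set N[0] = 4).

Answer: yes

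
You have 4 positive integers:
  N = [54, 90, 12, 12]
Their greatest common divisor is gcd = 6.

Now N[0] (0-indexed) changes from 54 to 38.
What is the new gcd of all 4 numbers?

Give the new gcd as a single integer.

Answer: 2

Derivation:
Numbers: [54, 90, 12, 12], gcd = 6
Change: index 0, 54 -> 38
gcd of the OTHER numbers (without index 0): gcd([90, 12, 12]) = 6
New gcd = gcd(g_others, new_val) = gcd(6, 38) = 2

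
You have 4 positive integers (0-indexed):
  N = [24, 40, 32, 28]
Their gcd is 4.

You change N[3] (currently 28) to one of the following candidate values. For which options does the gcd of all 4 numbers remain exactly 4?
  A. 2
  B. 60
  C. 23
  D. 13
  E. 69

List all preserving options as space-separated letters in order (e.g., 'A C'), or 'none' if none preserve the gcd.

Old gcd = 4; gcd of others (without N[3]) = 8
New gcd for candidate v: gcd(8, v). Preserves old gcd iff gcd(8, v) = 4.
  Option A: v=2, gcd(8,2)=2 -> changes
  Option B: v=60, gcd(8,60)=4 -> preserves
  Option C: v=23, gcd(8,23)=1 -> changes
  Option D: v=13, gcd(8,13)=1 -> changes
  Option E: v=69, gcd(8,69)=1 -> changes

Answer: B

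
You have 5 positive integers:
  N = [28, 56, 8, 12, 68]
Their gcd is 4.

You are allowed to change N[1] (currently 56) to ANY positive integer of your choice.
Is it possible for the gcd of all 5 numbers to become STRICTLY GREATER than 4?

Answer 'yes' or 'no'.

Current gcd = 4
gcd of all OTHER numbers (without N[1]=56): gcd([28, 8, 12, 68]) = 4
The new gcd after any change is gcd(4, new_value).
This can be at most 4.
Since 4 = old gcd 4, the gcd can only stay the same or decrease.

Answer: no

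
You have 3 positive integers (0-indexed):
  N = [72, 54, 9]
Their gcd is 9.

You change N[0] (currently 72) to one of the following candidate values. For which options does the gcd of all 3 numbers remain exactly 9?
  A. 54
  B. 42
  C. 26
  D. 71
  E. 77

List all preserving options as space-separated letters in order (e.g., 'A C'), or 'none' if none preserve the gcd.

Old gcd = 9; gcd of others (without N[0]) = 9
New gcd for candidate v: gcd(9, v). Preserves old gcd iff gcd(9, v) = 9.
  Option A: v=54, gcd(9,54)=9 -> preserves
  Option B: v=42, gcd(9,42)=3 -> changes
  Option C: v=26, gcd(9,26)=1 -> changes
  Option D: v=71, gcd(9,71)=1 -> changes
  Option E: v=77, gcd(9,77)=1 -> changes

Answer: A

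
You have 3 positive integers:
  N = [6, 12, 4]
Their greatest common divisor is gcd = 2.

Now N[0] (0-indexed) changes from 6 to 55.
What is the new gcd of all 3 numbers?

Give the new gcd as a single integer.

Numbers: [6, 12, 4], gcd = 2
Change: index 0, 6 -> 55
gcd of the OTHER numbers (without index 0): gcd([12, 4]) = 4
New gcd = gcd(g_others, new_val) = gcd(4, 55) = 1

Answer: 1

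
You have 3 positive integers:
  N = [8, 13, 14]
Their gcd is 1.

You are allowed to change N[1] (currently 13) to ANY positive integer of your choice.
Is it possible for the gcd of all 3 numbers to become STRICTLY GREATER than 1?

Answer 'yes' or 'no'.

Answer: yes

Derivation:
Current gcd = 1
gcd of all OTHER numbers (without N[1]=13): gcd([8, 14]) = 2
The new gcd after any change is gcd(2, new_value).
This can be at most 2.
Since 2 > old gcd 1, the gcd CAN increase (e.g., set N[1] = 2).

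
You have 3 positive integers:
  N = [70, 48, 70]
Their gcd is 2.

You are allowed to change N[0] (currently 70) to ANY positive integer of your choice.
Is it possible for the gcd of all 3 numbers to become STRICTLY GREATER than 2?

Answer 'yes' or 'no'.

Current gcd = 2
gcd of all OTHER numbers (without N[0]=70): gcd([48, 70]) = 2
The new gcd after any change is gcd(2, new_value).
This can be at most 2.
Since 2 = old gcd 2, the gcd can only stay the same or decrease.

Answer: no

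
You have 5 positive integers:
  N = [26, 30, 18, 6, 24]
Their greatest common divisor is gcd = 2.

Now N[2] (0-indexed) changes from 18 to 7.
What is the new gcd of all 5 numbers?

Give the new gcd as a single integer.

Numbers: [26, 30, 18, 6, 24], gcd = 2
Change: index 2, 18 -> 7
gcd of the OTHER numbers (without index 2): gcd([26, 30, 6, 24]) = 2
New gcd = gcd(g_others, new_val) = gcd(2, 7) = 1

Answer: 1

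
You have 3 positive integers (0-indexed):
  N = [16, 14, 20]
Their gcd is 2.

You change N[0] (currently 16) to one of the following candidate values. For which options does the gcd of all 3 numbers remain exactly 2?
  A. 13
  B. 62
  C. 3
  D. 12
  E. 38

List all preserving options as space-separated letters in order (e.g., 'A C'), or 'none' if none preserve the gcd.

Answer: B D E

Derivation:
Old gcd = 2; gcd of others (without N[0]) = 2
New gcd for candidate v: gcd(2, v). Preserves old gcd iff gcd(2, v) = 2.
  Option A: v=13, gcd(2,13)=1 -> changes
  Option B: v=62, gcd(2,62)=2 -> preserves
  Option C: v=3, gcd(2,3)=1 -> changes
  Option D: v=12, gcd(2,12)=2 -> preserves
  Option E: v=38, gcd(2,38)=2 -> preserves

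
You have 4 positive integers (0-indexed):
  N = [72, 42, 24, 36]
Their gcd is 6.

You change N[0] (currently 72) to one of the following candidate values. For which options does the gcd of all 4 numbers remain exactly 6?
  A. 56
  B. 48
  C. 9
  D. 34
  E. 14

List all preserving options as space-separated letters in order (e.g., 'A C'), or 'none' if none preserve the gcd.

Old gcd = 6; gcd of others (without N[0]) = 6
New gcd for candidate v: gcd(6, v). Preserves old gcd iff gcd(6, v) = 6.
  Option A: v=56, gcd(6,56)=2 -> changes
  Option B: v=48, gcd(6,48)=6 -> preserves
  Option C: v=9, gcd(6,9)=3 -> changes
  Option D: v=34, gcd(6,34)=2 -> changes
  Option E: v=14, gcd(6,14)=2 -> changes

Answer: B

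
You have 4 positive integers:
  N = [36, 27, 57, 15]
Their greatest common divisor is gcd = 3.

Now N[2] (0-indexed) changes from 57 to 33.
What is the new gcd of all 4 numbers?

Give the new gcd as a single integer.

Answer: 3

Derivation:
Numbers: [36, 27, 57, 15], gcd = 3
Change: index 2, 57 -> 33
gcd of the OTHER numbers (without index 2): gcd([36, 27, 15]) = 3
New gcd = gcd(g_others, new_val) = gcd(3, 33) = 3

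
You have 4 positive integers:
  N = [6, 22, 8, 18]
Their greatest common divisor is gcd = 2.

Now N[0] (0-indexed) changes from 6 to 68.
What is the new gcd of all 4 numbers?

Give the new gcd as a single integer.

Answer: 2

Derivation:
Numbers: [6, 22, 8, 18], gcd = 2
Change: index 0, 6 -> 68
gcd of the OTHER numbers (without index 0): gcd([22, 8, 18]) = 2
New gcd = gcd(g_others, new_val) = gcd(2, 68) = 2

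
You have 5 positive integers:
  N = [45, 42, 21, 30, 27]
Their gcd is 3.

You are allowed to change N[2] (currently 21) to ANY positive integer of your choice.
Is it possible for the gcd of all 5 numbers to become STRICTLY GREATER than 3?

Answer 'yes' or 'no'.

Current gcd = 3
gcd of all OTHER numbers (without N[2]=21): gcd([45, 42, 30, 27]) = 3
The new gcd after any change is gcd(3, new_value).
This can be at most 3.
Since 3 = old gcd 3, the gcd can only stay the same or decrease.

Answer: no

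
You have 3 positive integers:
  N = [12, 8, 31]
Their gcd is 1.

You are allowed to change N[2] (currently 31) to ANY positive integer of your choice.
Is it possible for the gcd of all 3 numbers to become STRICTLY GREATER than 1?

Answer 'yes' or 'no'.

Current gcd = 1
gcd of all OTHER numbers (without N[2]=31): gcd([12, 8]) = 4
The new gcd after any change is gcd(4, new_value).
This can be at most 4.
Since 4 > old gcd 1, the gcd CAN increase (e.g., set N[2] = 4).

Answer: yes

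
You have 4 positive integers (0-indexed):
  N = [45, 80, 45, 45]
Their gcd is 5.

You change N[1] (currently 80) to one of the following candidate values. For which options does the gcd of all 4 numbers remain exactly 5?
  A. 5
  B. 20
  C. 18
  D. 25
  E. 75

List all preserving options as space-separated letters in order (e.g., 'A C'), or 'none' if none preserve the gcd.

Answer: A B D

Derivation:
Old gcd = 5; gcd of others (without N[1]) = 45
New gcd for candidate v: gcd(45, v). Preserves old gcd iff gcd(45, v) = 5.
  Option A: v=5, gcd(45,5)=5 -> preserves
  Option B: v=20, gcd(45,20)=5 -> preserves
  Option C: v=18, gcd(45,18)=9 -> changes
  Option D: v=25, gcd(45,25)=5 -> preserves
  Option E: v=75, gcd(45,75)=15 -> changes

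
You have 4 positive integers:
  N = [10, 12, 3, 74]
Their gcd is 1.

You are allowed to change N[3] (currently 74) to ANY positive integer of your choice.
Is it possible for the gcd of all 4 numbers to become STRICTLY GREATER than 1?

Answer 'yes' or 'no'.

Current gcd = 1
gcd of all OTHER numbers (without N[3]=74): gcd([10, 12, 3]) = 1
The new gcd after any change is gcd(1, new_value).
This can be at most 1.
Since 1 = old gcd 1, the gcd can only stay the same or decrease.

Answer: no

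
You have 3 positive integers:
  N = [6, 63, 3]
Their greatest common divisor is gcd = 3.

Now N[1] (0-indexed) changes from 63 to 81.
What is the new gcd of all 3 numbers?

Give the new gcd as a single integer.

Numbers: [6, 63, 3], gcd = 3
Change: index 1, 63 -> 81
gcd of the OTHER numbers (without index 1): gcd([6, 3]) = 3
New gcd = gcd(g_others, new_val) = gcd(3, 81) = 3

Answer: 3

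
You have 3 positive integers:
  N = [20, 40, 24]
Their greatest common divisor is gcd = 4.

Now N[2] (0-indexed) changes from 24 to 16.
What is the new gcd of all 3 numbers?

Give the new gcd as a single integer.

Numbers: [20, 40, 24], gcd = 4
Change: index 2, 24 -> 16
gcd of the OTHER numbers (without index 2): gcd([20, 40]) = 20
New gcd = gcd(g_others, new_val) = gcd(20, 16) = 4

Answer: 4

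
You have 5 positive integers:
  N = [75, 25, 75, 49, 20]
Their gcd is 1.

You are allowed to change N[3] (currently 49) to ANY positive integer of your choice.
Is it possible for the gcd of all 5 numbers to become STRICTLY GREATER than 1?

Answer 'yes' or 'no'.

Answer: yes

Derivation:
Current gcd = 1
gcd of all OTHER numbers (without N[3]=49): gcd([75, 25, 75, 20]) = 5
The new gcd after any change is gcd(5, new_value).
This can be at most 5.
Since 5 > old gcd 1, the gcd CAN increase (e.g., set N[3] = 5).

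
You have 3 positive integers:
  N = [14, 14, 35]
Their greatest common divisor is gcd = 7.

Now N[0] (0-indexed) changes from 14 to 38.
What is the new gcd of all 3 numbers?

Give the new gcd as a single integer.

Answer: 1

Derivation:
Numbers: [14, 14, 35], gcd = 7
Change: index 0, 14 -> 38
gcd of the OTHER numbers (without index 0): gcd([14, 35]) = 7
New gcd = gcd(g_others, new_val) = gcd(7, 38) = 1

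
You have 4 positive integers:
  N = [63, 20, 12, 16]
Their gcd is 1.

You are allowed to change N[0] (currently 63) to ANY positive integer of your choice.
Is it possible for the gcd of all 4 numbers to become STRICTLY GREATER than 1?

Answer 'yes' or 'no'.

Answer: yes

Derivation:
Current gcd = 1
gcd of all OTHER numbers (without N[0]=63): gcd([20, 12, 16]) = 4
The new gcd after any change is gcd(4, new_value).
This can be at most 4.
Since 4 > old gcd 1, the gcd CAN increase (e.g., set N[0] = 4).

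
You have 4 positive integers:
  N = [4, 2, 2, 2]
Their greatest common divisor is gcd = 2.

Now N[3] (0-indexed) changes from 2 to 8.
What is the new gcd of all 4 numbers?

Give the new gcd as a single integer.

Answer: 2

Derivation:
Numbers: [4, 2, 2, 2], gcd = 2
Change: index 3, 2 -> 8
gcd of the OTHER numbers (without index 3): gcd([4, 2, 2]) = 2
New gcd = gcd(g_others, new_val) = gcd(2, 8) = 2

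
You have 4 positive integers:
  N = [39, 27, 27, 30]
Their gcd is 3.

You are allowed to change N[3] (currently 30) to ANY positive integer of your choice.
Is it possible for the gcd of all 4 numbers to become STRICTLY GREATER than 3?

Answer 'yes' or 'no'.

Answer: no

Derivation:
Current gcd = 3
gcd of all OTHER numbers (without N[3]=30): gcd([39, 27, 27]) = 3
The new gcd after any change is gcd(3, new_value).
This can be at most 3.
Since 3 = old gcd 3, the gcd can only stay the same or decrease.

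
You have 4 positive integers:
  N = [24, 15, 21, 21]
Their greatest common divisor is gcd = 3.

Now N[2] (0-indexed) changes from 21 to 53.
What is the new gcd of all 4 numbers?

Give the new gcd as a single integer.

Answer: 1

Derivation:
Numbers: [24, 15, 21, 21], gcd = 3
Change: index 2, 21 -> 53
gcd of the OTHER numbers (without index 2): gcd([24, 15, 21]) = 3
New gcd = gcd(g_others, new_val) = gcd(3, 53) = 1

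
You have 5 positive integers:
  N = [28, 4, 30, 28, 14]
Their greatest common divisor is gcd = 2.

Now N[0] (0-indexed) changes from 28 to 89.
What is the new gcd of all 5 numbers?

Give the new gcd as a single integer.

Numbers: [28, 4, 30, 28, 14], gcd = 2
Change: index 0, 28 -> 89
gcd of the OTHER numbers (without index 0): gcd([4, 30, 28, 14]) = 2
New gcd = gcd(g_others, new_val) = gcd(2, 89) = 1

Answer: 1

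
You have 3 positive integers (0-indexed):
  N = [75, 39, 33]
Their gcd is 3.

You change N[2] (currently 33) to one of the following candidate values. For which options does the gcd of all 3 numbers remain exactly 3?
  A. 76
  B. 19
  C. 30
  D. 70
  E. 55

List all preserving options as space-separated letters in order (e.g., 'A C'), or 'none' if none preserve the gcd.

Answer: C

Derivation:
Old gcd = 3; gcd of others (without N[2]) = 3
New gcd for candidate v: gcd(3, v). Preserves old gcd iff gcd(3, v) = 3.
  Option A: v=76, gcd(3,76)=1 -> changes
  Option B: v=19, gcd(3,19)=1 -> changes
  Option C: v=30, gcd(3,30)=3 -> preserves
  Option D: v=70, gcd(3,70)=1 -> changes
  Option E: v=55, gcd(3,55)=1 -> changes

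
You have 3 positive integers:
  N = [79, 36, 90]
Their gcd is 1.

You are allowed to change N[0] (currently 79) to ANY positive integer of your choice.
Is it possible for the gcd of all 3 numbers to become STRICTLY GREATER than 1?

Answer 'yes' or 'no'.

Answer: yes

Derivation:
Current gcd = 1
gcd of all OTHER numbers (without N[0]=79): gcd([36, 90]) = 18
The new gcd after any change is gcd(18, new_value).
This can be at most 18.
Since 18 > old gcd 1, the gcd CAN increase (e.g., set N[0] = 18).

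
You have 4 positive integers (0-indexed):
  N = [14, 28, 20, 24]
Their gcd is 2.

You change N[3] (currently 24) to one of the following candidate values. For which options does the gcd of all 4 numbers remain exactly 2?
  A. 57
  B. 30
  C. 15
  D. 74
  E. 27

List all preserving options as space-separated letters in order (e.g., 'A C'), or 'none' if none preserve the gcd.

Old gcd = 2; gcd of others (without N[3]) = 2
New gcd for candidate v: gcd(2, v). Preserves old gcd iff gcd(2, v) = 2.
  Option A: v=57, gcd(2,57)=1 -> changes
  Option B: v=30, gcd(2,30)=2 -> preserves
  Option C: v=15, gcd(2,15)=1 -> changes
  Option D: v=74, gcd(2,74)=2 -> preserves
  Option E: v=27, gcd(2,27)=1 -> changes

Answer: B D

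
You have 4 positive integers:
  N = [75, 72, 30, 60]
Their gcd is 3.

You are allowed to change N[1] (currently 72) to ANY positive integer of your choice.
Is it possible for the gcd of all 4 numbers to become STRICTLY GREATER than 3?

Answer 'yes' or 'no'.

Current gcd = 3
gcd of all OTHER numbers (without N[1]=72): gcd([75, 30, 60]) = 15
The new gcd after any change is gcd(15, new_value).
This can be at most 15.
Since 15 > old gcd 3, the gcd CAN increase (e.g., set N[1] = 15).

Answer: yes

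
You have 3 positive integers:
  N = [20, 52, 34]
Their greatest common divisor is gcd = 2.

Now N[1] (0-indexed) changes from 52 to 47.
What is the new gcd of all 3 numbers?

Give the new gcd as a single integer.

Answer: 1

Derivation:
Numbers: [20, 52, 34], gcd = 2
Change: index 1, 52 -> 47
gcd of the OTHER numbers (without index 1): gcd([20, 34]) = 2
New gcd = gcd(g_others, new_val) = gcd(2, 47) = 1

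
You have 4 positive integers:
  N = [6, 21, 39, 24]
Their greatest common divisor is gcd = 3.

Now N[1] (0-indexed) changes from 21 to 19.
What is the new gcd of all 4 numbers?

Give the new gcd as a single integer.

Answer: 1

Derivation:
Numbers: [6, 21, 39, 24], gcd = 3
Change: index 1, 21 -> 19
gcd of the OTHER numbers (without index 1): gcd([6, 39, 24]) = 3
New gcd = gcd(g_others, new_val) = gcd(3, 19) = 1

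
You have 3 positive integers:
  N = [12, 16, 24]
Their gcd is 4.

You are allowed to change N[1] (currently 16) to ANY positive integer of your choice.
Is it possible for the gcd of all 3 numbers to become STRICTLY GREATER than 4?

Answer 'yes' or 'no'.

Current gcd = 4
gcd of all OTHER numbers (without N[1]=16): gcd([12, 24]) = 12
The new gcd after any change is gcd(12, new_value).
This can be at most 12.
Since 12 > old gcd 4, the gcd CAN increase (e.g., set N[1] = 12).

Answer: yes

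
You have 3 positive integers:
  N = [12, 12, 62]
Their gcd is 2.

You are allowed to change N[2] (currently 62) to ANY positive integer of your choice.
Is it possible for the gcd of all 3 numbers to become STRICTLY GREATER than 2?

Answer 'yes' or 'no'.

Current gcd = 2
gcd of all OTHER numbers (without N[2]=62): gcd([12, 12]) = 12
The new gcd after any change is gcd(12, new_value).
This can be at most 12.
Since 12 > old gcd 2, the gcd CAN increase (e.g., set N[2] = 12).

Answer: yes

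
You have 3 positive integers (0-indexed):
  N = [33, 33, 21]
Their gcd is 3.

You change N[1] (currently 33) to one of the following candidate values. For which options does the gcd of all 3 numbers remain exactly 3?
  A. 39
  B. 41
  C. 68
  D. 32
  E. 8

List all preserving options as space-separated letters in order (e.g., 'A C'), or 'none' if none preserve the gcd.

Old gcd = 3; gcd of others (without N[1]) = 3
New gcd for candidate v: gcd(3, v). Preserves old gcd iff gcd(3, v) = 3.
  Option A: v=39, gcd(3,39)=3 -> preserves
  Option B: v=41, gcd(3,41)=1 -> changes
  Option C: v=68, gcd(3,68)=1 -> changes
  Option D: v=32, gcd(3,32)=1 -> changes
  Option E: v=8, gcd(3,8)=1 -> changes

Answer: A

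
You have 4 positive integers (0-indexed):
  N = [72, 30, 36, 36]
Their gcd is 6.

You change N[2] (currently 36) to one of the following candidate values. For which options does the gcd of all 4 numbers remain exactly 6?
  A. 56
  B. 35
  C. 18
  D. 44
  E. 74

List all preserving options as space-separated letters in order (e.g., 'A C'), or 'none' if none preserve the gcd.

Old gcd = 6; gcd of others (without N[2]) = 6
New gcd for candidate v: gcd(6, v). Preserves old gcd iff gcd(6, v) = 6.
  Option A: v=56, gcd(6,56)=2 -> changes
  Option B: v=35, gcd(6,35)=1 -> changes
  Option C: v=18, gcd(6,18)=6 -> preserves
  Option D: v=44, gcd(6,44)=2 -> changes
  Option E: v=74, gcd(6,74)=2 -> changes

Answer: C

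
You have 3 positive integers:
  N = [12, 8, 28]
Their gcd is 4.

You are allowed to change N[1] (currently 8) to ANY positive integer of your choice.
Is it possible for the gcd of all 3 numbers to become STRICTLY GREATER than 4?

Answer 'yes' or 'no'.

Current gcd = 4
gcd of all OTHER numbers (without N[1]=8): gcd([12, 28]) = 4
The new gcd after any change is gcd(4, new_value).
This can be at most 4.
Since 4 = old gcd 4, the gcd can only stay the same or decrease.

Answer: no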